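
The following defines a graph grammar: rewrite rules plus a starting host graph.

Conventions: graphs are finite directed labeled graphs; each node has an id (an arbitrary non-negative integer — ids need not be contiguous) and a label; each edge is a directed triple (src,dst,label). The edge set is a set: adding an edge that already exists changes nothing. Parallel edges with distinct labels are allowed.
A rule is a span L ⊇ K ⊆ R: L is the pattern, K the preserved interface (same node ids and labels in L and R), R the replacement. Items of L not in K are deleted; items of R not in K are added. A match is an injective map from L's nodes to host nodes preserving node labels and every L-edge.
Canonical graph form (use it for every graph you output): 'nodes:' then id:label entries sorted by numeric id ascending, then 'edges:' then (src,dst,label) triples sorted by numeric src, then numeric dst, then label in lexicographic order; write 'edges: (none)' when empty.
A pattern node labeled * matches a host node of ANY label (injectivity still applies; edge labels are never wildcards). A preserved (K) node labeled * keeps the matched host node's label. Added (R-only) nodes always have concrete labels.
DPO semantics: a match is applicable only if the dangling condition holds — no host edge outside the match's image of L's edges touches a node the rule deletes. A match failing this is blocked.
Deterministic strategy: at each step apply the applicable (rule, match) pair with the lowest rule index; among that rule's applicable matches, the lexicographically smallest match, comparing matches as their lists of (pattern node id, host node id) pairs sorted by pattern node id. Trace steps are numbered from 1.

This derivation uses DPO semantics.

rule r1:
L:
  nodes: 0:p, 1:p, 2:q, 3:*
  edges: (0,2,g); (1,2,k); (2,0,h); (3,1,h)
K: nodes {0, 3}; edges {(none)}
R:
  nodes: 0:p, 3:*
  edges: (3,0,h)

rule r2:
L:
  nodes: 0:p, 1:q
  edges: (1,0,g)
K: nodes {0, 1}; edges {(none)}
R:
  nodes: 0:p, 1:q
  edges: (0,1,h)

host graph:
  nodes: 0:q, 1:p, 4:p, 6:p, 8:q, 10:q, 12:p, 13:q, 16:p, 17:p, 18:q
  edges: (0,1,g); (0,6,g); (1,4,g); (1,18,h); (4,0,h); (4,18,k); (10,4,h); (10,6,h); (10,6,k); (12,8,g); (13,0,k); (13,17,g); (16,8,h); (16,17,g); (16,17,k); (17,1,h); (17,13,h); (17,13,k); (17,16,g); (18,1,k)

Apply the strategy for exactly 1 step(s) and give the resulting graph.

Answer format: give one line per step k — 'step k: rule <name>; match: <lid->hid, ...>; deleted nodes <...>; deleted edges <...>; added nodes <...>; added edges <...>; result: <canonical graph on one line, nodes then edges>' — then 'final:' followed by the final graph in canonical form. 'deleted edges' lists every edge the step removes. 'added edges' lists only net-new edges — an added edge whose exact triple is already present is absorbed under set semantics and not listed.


step 1: rule r2; match: 0->1, 1->0; deleted nodes (none); deleted edges (0,1,g); added nodes (none); added edges (1,0,h); result: nodes: 0:q, 1:p, 4:p, 6:p, 8:q, 10:q, 12:p, 13:q, 16:p, 17:p, 18:q edges: (0,6,g); (1,0,h); (1,4,g); (1,18,h); (4,0,h); (4,18,k); (10,4,h); (10,6,h); (10,6,k); (12,8,g); (13,0,k); (13,17,g); (16,8,h); (16,17,g); (16,17,k); (17,1,h); (17,13,h); (17,13,k); (17,16,g); (18,1,k)
final:
nodes: 0:q, 1:p, 4:p, 6:p, 8:q, 10:q, 12:p, 13:q, 16:p, 17:p, 18:q
edges: (0,6,g); (1,0,h); (1,4,g); (1,18,h); (4,0,h); (4,18,k); (10,4,h); (10,6,h); (10,6,k); (12,8,g); (13,0,k); (13,17,g); (16,8,h); (16,17,g); (16,17,k); (17,1,h); (17,13,h); (17,13,k); (17,16,g); (18,1,k)


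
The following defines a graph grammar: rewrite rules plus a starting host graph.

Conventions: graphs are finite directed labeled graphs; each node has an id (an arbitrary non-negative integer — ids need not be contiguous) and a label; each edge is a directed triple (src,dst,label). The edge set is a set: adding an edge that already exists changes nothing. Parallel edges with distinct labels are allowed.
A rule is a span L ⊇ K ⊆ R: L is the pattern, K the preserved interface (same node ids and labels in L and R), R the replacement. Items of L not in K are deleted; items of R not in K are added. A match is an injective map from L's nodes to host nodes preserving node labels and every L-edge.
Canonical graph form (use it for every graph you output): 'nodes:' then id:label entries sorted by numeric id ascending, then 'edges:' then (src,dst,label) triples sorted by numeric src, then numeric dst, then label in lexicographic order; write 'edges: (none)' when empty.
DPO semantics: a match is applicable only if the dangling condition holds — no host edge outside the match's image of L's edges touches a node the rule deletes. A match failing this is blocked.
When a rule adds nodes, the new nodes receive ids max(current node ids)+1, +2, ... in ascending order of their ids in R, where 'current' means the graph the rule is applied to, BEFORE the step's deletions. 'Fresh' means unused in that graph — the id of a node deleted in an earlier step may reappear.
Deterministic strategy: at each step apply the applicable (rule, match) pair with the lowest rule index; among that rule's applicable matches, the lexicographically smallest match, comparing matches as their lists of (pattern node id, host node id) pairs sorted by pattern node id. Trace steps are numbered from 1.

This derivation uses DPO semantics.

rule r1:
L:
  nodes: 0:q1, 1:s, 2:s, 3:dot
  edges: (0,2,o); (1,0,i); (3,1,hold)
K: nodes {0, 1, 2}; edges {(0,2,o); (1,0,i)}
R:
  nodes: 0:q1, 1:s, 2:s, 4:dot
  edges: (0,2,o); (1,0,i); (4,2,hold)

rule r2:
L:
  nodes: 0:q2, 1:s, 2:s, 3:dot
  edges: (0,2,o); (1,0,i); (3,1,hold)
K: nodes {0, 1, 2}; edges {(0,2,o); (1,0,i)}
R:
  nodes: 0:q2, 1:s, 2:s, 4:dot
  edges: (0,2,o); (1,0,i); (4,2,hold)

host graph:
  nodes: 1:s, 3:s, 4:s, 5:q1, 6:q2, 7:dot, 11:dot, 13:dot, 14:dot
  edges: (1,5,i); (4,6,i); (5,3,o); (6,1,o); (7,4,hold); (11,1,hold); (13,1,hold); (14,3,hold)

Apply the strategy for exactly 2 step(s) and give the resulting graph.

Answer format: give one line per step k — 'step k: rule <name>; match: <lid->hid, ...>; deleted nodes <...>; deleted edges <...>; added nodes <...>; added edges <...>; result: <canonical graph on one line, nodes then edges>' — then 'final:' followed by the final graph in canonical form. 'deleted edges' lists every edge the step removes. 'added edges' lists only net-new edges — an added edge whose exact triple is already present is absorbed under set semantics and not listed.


step 1: rule r1; match: 0->5, 1->1, 2->3, 3->11; deleted nodes 11; deleted edges (11,1,hold); added nodes 15; added edges (15,3,hold); result: nodes: 1:s, 3:s, 4:s, 5:q1, 6:q2, 7:dot, 13:dot, 14:dot, 15:dot edges: (1,5,i); (4,6,i); (5,3,o); (6,1,o); (7,4,hold); (13,1,hold); (14,3,hold); (15,3,hold)
step 2: rule r1; match: 0->5, 1->1, 2->3, 3->13; deleted nodes 13; deleted edges (13,1,hold); added nodes 16; added edges (16,3,hold); result: nodes: 1:s, 3:s, 4:s, 5:q1, 6:q2, 7:dot, 14:dot, 15:dot, 16:dot edges: (1,5,i); (4,6,i); (5,3,o); (6,1,o); (7,4,hold); (14,3,hold); (15,3,hold); (16,3,hold)
final:
nodes: 1:s, 3:s, 4:s, 5:q1, 6:q2, 7:dot, 14:dot, 15:dot, 16:dot
edges: (1,5,i); (4,6,i); (5,3,o); (6,1,o); (7,4,hold); (14,3,hold); (15,3,hold); (16,3,hold)


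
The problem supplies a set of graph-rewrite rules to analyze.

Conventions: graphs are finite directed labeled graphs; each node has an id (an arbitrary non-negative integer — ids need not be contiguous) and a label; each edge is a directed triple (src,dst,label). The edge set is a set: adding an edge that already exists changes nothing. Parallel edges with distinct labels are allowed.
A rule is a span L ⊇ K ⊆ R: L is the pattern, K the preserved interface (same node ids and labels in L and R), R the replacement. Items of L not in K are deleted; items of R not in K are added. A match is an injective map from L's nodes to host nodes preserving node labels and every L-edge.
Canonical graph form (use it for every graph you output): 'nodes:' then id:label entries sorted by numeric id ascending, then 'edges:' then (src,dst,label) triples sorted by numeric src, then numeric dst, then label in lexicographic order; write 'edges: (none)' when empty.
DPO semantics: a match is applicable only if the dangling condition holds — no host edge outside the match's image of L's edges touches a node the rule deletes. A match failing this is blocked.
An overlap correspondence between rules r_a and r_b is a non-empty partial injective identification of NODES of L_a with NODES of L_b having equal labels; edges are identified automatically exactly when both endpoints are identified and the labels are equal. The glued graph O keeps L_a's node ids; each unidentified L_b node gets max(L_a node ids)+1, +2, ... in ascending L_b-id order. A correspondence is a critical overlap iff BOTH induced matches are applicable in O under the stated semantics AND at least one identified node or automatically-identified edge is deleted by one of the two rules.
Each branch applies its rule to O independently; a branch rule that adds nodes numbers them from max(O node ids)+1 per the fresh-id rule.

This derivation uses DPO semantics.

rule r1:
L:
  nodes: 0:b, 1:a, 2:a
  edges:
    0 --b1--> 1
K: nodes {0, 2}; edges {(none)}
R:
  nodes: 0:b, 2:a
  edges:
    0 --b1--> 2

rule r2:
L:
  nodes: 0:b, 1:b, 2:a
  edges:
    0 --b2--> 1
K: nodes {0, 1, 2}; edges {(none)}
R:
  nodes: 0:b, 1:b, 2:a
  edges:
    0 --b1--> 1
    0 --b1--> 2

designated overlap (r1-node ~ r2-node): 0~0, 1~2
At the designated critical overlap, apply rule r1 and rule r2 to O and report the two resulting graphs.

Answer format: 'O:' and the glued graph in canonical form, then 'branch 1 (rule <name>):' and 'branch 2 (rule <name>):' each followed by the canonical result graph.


O:
nodes: 0:b, 1:a, 2:a, 3:b
edges: (0,1,b1); (0,3,b2)
branch 1 (rule r1):
nodes: 0:b, 2:a, 3:b
edges: (0,2,b1); (0,3,b2)
branch 2 (rule r2):
nodes: 0:b, 1:a, 2:a, 3:b
edges: (0,1,b1); (0,3,b1)


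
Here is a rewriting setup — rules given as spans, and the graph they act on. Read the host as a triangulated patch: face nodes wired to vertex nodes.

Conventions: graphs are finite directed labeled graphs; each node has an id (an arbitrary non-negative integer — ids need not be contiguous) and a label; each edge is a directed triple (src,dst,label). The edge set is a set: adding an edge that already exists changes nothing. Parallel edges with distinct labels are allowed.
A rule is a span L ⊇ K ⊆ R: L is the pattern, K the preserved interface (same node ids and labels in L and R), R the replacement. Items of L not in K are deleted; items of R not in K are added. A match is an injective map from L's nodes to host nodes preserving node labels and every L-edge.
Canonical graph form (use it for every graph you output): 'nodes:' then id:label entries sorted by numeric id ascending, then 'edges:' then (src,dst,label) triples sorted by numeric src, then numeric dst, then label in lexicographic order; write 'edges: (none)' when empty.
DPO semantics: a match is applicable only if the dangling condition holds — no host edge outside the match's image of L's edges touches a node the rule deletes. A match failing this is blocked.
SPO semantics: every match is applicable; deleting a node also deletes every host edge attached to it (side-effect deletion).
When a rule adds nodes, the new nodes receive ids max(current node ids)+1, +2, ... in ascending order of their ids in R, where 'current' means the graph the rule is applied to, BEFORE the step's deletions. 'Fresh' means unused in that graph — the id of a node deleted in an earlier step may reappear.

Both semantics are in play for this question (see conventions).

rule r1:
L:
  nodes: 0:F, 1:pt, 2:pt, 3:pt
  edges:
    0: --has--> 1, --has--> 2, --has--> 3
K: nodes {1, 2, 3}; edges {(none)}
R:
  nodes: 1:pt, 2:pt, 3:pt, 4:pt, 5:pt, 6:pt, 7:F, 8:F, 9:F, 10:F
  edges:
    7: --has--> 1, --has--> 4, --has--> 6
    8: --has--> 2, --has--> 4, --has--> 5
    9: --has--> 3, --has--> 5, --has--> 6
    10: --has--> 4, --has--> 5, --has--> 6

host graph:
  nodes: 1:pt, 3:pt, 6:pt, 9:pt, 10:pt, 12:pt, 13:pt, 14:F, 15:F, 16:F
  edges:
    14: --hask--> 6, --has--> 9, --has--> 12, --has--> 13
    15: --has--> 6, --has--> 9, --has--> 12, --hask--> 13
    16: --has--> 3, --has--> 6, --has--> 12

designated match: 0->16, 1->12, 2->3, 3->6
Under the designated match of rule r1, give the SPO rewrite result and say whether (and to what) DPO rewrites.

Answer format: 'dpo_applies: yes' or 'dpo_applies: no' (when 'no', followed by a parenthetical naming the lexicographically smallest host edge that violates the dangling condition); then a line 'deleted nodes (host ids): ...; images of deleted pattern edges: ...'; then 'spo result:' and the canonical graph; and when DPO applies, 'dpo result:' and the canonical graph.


dpo_applies: yes
deleted nodes (host ids): 16; images of deleted pattern edges: (16,3,has); (16,6,has); (16,12,has)
spo result:
nodes: 1:pt, 3:pt, 6:pt, 9:pt, 10:pt, 12:pt, 13:pt, 14:F, 15:F, 17:pt, 18:pt, 19:pt, 20:F, 21:F, 22:F, 23:F
edges: (14,6,hask); (14,9,has); (14,12,has); (14,13,has); (15,6,has); (15,9,has); (15,12,has); (15,13,hask); (20,12,has); (20,17,has); (20,19,has); (21,3,has); (21,17,has); (21,18,has); (22,6,has); (22,18,has); (22,19,has); (23,17,has); (23,18,has); (23,19,has)
dpo result:
nodes: 1:pt, 3:pt, 6:pt, 9:pt, 10:pt, 12:pt, 13:pt, 14:F, 15:F, 17:pt, 18:pt, 19:pt, 20:F, 21:F, 22:F, 23:F
edges: (14,6,hask); (14,9,has); (14,12,has); (14,13,has); (15,6,has); (15,9,has); (15,12,has); (15,13,hask); (20,12,has); (20,17,has); (20,19,has); (21,3,has); (21,17,has); (21,18,has); (22,6,has); (22,18,has); (22,19,has); (23,17,has); (23,18,has); (23,19,has)


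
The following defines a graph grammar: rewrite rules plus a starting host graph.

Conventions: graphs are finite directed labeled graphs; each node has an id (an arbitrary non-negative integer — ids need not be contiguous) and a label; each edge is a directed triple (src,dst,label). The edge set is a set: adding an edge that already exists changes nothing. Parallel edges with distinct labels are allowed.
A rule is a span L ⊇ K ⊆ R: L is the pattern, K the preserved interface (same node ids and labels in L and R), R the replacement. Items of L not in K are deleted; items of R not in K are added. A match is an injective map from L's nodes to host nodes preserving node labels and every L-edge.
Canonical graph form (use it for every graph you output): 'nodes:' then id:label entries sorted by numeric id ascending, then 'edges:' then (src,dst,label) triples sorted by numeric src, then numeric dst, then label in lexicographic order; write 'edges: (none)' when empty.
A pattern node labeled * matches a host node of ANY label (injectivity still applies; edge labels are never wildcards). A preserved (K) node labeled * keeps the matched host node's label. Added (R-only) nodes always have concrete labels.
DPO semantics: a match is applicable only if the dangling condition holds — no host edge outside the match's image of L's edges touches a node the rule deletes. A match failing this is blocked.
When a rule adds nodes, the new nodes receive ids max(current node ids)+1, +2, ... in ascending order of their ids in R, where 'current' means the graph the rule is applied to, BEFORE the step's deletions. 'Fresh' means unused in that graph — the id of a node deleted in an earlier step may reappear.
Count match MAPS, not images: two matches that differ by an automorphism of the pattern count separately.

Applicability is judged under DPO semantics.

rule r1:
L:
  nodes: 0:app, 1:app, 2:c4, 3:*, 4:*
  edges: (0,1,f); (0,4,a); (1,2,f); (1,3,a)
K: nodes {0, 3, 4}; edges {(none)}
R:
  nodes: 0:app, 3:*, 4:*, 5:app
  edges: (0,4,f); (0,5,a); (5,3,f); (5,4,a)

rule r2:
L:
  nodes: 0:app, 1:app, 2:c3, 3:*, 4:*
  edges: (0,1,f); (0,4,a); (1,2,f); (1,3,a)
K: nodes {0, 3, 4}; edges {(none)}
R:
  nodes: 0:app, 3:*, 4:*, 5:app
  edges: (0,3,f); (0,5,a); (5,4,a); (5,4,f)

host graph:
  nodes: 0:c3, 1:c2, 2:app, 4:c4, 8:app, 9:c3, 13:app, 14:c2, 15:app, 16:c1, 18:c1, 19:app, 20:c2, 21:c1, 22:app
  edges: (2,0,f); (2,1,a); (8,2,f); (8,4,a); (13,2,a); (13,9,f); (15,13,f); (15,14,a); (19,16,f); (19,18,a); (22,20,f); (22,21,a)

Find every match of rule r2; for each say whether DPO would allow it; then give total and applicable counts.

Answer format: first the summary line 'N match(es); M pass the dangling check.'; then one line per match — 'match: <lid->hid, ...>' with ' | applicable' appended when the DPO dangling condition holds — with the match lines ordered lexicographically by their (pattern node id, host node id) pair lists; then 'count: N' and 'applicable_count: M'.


2 match(es); 1 pass the dangling check.
match: 0->8, 1->2, 2->0, 3->1, 4->4
match: 0->15, 1->13, 2->9, 3->2, 4->14 | applicable
count: 2
applicable_count: 1


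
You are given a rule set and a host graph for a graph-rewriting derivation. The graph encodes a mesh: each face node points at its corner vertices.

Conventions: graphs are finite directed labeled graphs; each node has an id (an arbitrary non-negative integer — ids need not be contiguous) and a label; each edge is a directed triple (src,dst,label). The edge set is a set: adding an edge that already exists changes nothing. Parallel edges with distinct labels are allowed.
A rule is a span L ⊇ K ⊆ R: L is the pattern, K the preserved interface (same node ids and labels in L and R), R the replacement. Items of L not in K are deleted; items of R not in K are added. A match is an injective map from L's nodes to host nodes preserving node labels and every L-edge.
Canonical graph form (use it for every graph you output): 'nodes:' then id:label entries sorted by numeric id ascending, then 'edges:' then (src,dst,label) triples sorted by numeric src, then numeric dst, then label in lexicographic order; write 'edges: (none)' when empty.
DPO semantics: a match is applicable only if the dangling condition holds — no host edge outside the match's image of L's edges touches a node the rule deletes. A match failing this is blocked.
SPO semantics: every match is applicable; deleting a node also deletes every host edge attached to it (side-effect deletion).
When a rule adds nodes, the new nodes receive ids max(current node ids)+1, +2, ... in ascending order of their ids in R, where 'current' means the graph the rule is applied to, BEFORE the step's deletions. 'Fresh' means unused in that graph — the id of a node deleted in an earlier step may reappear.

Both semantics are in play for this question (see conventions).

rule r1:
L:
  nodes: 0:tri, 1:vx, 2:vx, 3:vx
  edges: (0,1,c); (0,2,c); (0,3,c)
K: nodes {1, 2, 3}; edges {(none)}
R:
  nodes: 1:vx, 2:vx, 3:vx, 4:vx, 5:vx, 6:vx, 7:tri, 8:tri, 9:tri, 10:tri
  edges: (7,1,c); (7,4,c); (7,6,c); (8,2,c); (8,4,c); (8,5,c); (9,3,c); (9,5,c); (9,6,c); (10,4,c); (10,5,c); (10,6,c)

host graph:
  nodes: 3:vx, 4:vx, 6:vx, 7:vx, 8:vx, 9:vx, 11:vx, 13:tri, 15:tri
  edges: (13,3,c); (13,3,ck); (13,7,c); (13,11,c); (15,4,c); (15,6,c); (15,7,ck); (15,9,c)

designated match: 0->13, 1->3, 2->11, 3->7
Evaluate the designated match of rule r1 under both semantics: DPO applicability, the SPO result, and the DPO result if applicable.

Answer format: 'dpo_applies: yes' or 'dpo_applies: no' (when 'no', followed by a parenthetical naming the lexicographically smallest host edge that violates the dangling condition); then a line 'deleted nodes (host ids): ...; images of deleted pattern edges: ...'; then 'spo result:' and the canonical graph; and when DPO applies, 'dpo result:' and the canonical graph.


dpo_applies: no
(the rule deletes node 13, which keeps host edge (13,3,ck) outside the match image — the dangling condition fails, DPO blocks; SPO proceeds and side-deletes such edges)
deleted nodes (host ids): 13; images of deleted pattern edges: (13,3,c); (13,7,c); (13,11,c)
spo result:
nodes: 3:vx, 4:vx, 6:vx, 7:vx, 8:vx, 9:vx, 11:vx, 15:tri, 16:vx, 17:vx, 18:vx, 19:tri, 20:tri, 21:tri, 22:tri
edges: (15,4,c); (15,6,c); (15,7,ck); (15,9,c); (19,3,c); (19,16,c); (19,18,c); (20,11,c); (20,16,c); (20,17,c); (21,7,c); (21,17,c); (21,18,c); (22,16,c); (22,17,c); (22,18,c)


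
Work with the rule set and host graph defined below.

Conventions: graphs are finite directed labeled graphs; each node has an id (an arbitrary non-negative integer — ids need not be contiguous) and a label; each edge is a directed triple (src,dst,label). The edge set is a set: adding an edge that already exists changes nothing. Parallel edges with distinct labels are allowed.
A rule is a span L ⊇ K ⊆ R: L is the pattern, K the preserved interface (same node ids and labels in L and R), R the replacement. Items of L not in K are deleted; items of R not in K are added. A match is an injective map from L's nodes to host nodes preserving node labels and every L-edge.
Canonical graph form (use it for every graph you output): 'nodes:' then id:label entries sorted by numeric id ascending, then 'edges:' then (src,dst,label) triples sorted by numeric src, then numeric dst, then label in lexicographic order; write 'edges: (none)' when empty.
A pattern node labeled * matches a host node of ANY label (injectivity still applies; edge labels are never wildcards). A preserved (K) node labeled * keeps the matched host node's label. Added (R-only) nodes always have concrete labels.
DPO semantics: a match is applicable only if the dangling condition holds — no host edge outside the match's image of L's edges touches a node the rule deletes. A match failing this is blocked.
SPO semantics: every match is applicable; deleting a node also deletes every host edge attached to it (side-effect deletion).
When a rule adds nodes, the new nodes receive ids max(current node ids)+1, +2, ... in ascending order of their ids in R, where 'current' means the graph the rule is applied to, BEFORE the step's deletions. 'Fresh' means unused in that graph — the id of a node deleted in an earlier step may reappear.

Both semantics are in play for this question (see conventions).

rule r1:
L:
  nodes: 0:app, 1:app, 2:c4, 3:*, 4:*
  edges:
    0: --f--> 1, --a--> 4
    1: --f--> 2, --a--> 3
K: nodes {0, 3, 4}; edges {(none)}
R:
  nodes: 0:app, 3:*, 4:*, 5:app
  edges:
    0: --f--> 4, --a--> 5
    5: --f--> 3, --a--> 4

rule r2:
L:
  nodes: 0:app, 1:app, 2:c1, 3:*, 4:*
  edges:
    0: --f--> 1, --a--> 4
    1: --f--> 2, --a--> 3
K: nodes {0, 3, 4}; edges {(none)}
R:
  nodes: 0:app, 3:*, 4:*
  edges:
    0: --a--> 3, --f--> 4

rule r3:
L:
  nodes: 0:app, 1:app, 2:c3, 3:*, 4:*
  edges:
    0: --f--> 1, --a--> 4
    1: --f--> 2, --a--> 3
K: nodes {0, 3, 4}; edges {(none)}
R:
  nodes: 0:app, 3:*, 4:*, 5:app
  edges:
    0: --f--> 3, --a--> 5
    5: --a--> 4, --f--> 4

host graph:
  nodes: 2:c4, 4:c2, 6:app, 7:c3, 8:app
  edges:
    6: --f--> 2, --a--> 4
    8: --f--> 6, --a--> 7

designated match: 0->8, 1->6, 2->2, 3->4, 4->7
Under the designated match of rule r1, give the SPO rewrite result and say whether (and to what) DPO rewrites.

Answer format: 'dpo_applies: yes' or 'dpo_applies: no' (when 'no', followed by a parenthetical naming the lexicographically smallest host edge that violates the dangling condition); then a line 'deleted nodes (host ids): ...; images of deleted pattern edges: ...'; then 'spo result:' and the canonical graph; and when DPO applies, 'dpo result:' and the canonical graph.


dpo_applies: yes
deleted nodes (host ids): 2, 6; images of deleted pattern edges: (6,2,f); (6,4,a); (8,6,f); (8,7,a)
spo result:
nodes: 4:c2, 7:c3, 8:app, 9:app
edges: (8,7,f); (8,9,a); (9,4,f); (9,7,a)
dpo result:
nodes: 4:c2, 7:c3, 8:app, 9:app
edges: (8,7,f); (8,9,a); (9,4,f); (9,7,a)


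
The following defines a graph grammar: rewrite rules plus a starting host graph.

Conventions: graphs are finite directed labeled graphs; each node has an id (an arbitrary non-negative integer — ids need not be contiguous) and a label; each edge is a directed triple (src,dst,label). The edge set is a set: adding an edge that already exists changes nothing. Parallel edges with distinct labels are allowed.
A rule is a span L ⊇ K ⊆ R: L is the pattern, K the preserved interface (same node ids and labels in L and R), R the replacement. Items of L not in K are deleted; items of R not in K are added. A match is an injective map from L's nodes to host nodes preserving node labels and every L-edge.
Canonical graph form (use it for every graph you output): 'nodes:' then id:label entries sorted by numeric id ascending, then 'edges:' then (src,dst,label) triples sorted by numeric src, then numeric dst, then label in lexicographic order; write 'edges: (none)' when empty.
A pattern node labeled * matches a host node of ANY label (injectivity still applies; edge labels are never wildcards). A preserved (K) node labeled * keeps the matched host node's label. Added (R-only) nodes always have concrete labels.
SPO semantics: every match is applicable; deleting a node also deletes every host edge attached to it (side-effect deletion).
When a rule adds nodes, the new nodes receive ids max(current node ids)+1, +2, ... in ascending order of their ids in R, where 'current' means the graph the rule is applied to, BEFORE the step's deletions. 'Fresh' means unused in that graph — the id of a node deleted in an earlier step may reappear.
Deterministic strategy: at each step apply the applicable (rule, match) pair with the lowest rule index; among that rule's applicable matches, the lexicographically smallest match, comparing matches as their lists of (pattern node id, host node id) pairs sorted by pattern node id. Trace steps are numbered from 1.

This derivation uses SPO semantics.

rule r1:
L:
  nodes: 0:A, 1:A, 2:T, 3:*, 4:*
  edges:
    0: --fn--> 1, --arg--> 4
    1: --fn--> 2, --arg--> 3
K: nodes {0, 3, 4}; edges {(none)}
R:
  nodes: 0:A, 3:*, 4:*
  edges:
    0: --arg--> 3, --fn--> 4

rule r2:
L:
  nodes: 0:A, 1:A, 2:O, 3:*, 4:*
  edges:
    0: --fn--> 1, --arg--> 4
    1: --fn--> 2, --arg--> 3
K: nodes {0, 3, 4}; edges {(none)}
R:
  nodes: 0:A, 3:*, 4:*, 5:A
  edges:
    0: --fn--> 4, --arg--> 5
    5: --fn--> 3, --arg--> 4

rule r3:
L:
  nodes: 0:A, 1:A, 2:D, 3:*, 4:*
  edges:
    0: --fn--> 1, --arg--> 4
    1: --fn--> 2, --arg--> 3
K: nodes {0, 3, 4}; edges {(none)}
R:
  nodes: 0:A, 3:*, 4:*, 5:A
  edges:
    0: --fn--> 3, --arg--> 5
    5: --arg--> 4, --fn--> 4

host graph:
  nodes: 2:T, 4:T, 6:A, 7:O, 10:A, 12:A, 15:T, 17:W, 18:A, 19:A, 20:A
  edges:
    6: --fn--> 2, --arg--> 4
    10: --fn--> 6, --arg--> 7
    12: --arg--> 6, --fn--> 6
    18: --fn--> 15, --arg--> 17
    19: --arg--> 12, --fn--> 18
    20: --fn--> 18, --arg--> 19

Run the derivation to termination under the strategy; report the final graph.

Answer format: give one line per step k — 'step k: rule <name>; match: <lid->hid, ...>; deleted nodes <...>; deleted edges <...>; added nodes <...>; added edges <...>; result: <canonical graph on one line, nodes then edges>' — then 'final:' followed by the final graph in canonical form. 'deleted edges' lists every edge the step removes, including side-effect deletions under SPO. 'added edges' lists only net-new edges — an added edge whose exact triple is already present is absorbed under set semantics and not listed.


step 1: rule r1; match: 0->10, 1->6, 2->2, 3->4, 4->7; deleted nodes 2, 6; deleted edges (6,2,fn); (6,4,arg); (10,6,fn); (10,7,arg); (12,6,arg); (12,6,fn); added nodes (none); added edges (10,4,arg); (10,7,fn); result: nodes: 4:T, 7:O, 10:A, 12:A, 15:T, 17:W, 18:A, 19:A, 20:A edges: (10,4,arg); (10,7,fn); (18,15,fn); (18,17,arg); (19,12,arg); (19,18,fn); (20,18,fn); (20,19,arg)
step 2: rule r1; match: 0->19, 1->18, 2->15, 3->17, 4->12; deleted nodes 15, 18; deleted edges (18,15,fn); (18,17,arg); (19,12,arg); (19,18,fn); (20,18,fn); added nodes (none); added edges (19,12,fn); (19,17,arg); result: nodes: 4:T, 7:O, 10:A, 12:A, 17:W, 19:A, 20:A edges: (10,4,arg); (10,7,fn); (19,12,fn); (19,17,arg); (20,19,arg)
final:
nodes: 4:T, 7:O, 10:A, 12:A, 17:W, 19:A, 20:A
edges: (10,4,arg); (10,7,fn); (19,12,fn); (19,17,arg); (20,19,arg)


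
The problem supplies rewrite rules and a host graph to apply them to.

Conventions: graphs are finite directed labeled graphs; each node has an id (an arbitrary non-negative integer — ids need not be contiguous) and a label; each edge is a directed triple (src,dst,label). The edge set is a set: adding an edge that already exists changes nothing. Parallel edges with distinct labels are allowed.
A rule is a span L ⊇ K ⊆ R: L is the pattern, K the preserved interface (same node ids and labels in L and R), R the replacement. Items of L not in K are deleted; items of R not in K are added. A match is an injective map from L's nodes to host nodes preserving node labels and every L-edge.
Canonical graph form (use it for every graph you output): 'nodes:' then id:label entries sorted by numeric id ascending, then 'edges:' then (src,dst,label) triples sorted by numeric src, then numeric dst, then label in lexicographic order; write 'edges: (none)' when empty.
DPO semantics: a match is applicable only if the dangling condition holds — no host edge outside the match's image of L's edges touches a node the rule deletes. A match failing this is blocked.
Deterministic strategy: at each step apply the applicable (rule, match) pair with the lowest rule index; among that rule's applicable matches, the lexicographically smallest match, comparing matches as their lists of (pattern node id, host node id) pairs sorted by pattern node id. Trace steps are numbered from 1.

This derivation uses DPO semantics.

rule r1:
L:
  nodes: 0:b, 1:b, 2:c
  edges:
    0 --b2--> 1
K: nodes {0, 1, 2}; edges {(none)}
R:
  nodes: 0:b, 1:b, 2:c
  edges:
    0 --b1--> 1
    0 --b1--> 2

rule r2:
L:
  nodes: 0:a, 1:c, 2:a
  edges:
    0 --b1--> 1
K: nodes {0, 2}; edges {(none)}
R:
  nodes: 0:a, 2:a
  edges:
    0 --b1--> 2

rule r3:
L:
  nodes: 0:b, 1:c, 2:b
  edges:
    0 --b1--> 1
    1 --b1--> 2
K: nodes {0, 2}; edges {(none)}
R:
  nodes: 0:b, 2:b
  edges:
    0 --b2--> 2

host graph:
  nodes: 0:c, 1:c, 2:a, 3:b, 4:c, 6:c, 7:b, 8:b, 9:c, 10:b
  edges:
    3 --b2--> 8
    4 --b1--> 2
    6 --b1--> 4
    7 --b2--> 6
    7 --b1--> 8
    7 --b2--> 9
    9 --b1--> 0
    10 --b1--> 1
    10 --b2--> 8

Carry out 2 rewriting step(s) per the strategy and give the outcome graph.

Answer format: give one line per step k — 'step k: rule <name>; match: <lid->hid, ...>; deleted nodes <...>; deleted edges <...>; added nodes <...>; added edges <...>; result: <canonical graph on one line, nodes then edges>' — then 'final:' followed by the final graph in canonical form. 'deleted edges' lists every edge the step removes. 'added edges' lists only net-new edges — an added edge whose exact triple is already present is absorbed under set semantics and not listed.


step 1: rule r1; match: 0->3, 1->8, 2->0; deleted nodes (none); deleted edges (3,8,b2); added nodes (none); added edges (3,0,b1); (3,8,b1); result: nodes: 0:c, 1:c, 2:a, 3:b, 4:c, 6:c, 7:b, 8:b, 9:c, 10:b edges: (3,0,b1); (3,8,b1); (4,2,b1); (6,4,b1); (7,6,b2); (7,8,b1); (7,9,b2); (9,0,b1); (10,1,b1); (10,8,b2)
step 2: rule r1; match: 0->10, 1->8, 2->0; deleted nodes (none); deleted edges (10,8,b2); added nodes (none); added edges (10,0,b1); (10,8,b1); result: nodes: 0:c, 1:c, 2:a, 3:b, 4:c, 6:c, 7:b, 8:b, 9:c, 10:b edges: (3,0,b1); (3,8,b1); (4,2,b1); (6,4,b1); (7,6,b2); (7,8,b1); (7,9,b2); (9,0,b1); (10,0,b1); (10,1,b1); (10,8,b1)
final:
nodes: 0:c, 1:c, 2:a, 3:b, 4:c, 6:c, 7:b, 8:b, 9:c, 10:b
edges: (3,0,b1); (3,8,b1); (4,2,b1); (6,4,b1); (7,6,b2); (7,8,b1); (7,9,b2); (9,0,b1); (10,0,b1); (10,1,b1); (10,8,b1)


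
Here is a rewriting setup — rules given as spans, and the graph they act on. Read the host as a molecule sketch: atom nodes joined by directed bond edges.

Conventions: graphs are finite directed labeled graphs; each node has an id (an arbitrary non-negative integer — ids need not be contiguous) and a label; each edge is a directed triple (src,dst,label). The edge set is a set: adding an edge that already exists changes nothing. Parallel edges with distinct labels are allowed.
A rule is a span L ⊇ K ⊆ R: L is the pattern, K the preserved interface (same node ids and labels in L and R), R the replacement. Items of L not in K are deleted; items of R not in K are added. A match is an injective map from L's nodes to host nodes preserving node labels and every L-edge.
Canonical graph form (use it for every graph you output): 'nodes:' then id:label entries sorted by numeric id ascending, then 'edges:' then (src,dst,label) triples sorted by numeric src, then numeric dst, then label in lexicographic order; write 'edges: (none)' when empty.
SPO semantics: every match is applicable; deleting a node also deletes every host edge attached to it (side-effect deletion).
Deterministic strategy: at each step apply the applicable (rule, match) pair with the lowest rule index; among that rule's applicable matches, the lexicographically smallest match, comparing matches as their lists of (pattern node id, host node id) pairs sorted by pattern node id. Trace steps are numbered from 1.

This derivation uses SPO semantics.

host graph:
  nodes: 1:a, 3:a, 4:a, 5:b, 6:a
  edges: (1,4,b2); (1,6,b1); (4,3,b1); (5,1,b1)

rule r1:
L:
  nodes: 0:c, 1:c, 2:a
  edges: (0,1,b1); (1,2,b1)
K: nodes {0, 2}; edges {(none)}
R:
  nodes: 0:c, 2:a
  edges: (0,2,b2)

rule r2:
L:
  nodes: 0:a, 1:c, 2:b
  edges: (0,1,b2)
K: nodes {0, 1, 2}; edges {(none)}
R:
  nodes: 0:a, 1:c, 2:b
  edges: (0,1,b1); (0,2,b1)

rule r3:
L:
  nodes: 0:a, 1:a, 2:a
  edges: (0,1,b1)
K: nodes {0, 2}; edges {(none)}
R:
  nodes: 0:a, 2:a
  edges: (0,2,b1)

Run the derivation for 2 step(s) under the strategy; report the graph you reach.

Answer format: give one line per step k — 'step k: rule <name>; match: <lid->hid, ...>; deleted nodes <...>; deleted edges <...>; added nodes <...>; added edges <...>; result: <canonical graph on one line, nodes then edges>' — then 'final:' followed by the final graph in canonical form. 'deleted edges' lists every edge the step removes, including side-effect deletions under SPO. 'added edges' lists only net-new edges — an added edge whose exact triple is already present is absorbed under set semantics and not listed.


step 1: rule r3; match: 0->1, 1->6, 2->3; deleted nodes 6; deleted edges (1,6,b1); added nodes (none); added edges (1,3,b1); result: nodes: 1:a, 3:a, 4:a, 5:b edges: (1,3,b1); (1,4,b2); (4,3,b1); (5,1,b1)
step 2: rule r3; match: 0->1, 1->3, 2->4; deleted nodes 3; deleted edges (1,3,b1); (4,3,b1); added nodes (none); added edges (1,4,b1); result: nodes: 1:a, 4:a, 5:b edges: (1,4,b1); (1,4,b2); (5,1,b1)
final:
nodes: 1:a, 4:a, 5:b
edges: (1,4,b1); (1,4,b2); (5,1,b1)


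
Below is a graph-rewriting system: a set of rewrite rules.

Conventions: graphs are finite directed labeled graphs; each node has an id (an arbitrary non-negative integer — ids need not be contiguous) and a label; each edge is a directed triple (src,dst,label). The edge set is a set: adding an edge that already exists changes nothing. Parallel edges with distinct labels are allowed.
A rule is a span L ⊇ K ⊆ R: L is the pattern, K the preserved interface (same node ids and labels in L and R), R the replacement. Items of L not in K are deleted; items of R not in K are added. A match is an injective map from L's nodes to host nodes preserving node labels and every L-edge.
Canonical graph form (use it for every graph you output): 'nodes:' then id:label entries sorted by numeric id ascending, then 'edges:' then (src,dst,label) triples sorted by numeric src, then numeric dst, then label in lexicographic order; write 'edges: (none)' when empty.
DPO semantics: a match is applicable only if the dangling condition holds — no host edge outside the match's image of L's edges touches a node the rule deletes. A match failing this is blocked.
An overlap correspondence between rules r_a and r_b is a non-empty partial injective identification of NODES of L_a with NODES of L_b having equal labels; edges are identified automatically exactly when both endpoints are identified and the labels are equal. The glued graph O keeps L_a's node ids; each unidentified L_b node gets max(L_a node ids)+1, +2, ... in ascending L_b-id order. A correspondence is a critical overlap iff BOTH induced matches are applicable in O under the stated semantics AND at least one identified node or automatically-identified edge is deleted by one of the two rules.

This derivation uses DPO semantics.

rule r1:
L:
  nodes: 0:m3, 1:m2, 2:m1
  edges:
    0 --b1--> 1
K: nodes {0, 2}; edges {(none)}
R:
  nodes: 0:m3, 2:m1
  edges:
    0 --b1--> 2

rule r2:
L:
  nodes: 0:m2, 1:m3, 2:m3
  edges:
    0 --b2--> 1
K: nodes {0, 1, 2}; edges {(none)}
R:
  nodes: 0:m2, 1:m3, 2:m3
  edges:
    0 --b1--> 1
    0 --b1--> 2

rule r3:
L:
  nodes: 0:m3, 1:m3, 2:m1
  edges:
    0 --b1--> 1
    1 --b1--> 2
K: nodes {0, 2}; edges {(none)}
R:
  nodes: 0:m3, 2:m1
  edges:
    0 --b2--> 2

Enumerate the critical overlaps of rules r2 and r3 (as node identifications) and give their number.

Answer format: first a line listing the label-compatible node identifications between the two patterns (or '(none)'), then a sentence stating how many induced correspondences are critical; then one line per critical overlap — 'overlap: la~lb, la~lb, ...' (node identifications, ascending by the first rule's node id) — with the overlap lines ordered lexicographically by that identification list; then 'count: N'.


label-compatible node identifications between L(r2) and L(r3): 1~0, 1~1, 2~0, 2~1
2 of the induced correspondences are critical overlaps of r2 and r3.
overlap: 1~0, 2~1
overlap: 2~1
count: 2


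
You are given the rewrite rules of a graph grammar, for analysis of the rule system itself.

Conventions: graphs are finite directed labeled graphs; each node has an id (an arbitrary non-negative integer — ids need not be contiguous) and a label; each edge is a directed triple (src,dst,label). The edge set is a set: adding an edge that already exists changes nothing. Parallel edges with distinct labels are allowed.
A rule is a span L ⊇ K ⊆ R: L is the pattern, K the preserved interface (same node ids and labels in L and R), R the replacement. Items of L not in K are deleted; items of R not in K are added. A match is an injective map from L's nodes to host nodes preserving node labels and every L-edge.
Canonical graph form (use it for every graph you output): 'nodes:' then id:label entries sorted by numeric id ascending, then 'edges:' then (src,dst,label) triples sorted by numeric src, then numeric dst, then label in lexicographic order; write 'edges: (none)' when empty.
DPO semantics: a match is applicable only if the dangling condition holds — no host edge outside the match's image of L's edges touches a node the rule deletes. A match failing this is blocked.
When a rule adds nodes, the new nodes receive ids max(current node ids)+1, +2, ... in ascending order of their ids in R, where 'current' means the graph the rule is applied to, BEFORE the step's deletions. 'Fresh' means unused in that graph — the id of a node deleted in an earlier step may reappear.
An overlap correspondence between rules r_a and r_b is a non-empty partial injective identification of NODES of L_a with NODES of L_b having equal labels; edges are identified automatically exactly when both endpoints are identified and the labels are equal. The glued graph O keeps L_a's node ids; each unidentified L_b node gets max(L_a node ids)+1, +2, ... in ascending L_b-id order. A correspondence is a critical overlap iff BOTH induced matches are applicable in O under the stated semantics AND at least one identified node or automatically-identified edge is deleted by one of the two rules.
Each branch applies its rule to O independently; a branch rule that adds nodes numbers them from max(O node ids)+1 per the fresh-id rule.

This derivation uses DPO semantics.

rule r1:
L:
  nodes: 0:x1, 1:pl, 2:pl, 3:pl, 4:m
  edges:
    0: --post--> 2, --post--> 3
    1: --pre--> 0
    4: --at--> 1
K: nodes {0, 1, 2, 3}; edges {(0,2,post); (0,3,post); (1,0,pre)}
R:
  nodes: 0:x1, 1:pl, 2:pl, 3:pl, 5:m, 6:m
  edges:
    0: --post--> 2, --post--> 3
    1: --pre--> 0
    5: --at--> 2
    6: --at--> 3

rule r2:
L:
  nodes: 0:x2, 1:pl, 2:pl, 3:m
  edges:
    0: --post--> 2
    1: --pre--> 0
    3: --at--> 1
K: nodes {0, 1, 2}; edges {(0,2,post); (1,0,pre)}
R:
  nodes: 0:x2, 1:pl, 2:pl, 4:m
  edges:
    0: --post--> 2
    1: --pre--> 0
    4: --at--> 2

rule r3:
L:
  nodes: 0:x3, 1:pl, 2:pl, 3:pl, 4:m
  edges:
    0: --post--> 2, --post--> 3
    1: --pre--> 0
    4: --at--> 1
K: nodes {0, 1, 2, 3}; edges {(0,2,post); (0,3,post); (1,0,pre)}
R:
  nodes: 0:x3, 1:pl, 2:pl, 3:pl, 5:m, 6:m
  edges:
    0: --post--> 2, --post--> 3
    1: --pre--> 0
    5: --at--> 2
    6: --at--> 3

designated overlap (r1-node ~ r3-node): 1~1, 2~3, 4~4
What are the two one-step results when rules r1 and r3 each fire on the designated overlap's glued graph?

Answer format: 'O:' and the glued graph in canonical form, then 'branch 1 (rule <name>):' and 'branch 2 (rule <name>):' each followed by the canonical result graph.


O:
nodes: 0:x1, 1:pl, 2:pl, 3:pl, 4:m, 5:x3, 6:pl
edges: (0,2,post); (0,3,post); (1,0,pre); (1,5,pre); (4,1,at); (5,2,post); (5,6,post)
branch 1 (rule r1):
nodes: 0:x1, 1:pl, 2:pl, 3:pl, 5:x3, 6:pl, 7:m, 8:m
edges: (0,2,post); (0,3,post); (1,0,pre); (1,5,pre); (5,2,post); (5,6,post); (7,2,at); (8,3,at)
branch 2 (rule r3):
nodes: 0:x1, 1:pl, 2:pl, 3:pl, 5:x3, 6:pl, 7:m, 8:m
edges: (0,2,post); (0,3,post); (1,0,pre); (1,5,pre); (5,2,post); (5,6,post); (7,6,at); (8,2,at)
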